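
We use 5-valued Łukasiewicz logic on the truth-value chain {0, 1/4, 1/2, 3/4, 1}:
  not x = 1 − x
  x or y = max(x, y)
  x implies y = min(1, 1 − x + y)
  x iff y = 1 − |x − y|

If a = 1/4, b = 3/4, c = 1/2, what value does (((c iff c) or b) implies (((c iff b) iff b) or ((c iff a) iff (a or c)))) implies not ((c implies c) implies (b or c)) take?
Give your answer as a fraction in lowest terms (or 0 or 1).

1/4

c iff c = 1/2 iff 1/2 = 1
(c iff c) or b = 1 or 3/4 = 1
c iff b = 1/2 iff 3/4 = 3/4
(c iff b) iff b = 3/4 iff 3/4 = 1
c iff a = 1/2 iff 1/4 = 3/4
a or c = 1/4 or 1/2 = 1/2
(c iff a) iff (a or c) = 3/4 iff 1/2 = 3/4
((c iff b) iff b) or ((c iff a) iff (a or c)) = 1 or 3/4 = 1
((c iff c) or b) implies (((c iff b) iff b) or ((c iff a) iff (a or c))) = 1 implies 1 = 1
c implies c = 1/2 implies 1/2 = 1
b or c = 3/4 or 1/2 = 3/4
(c implies c) implies (b or c) = 1 implies 3/4 = 3/4
not ((c implies c) implies (b or c)) = not 3/4 = 1/4
(((c iff c) or b) implies (((c iff b) iff b) or ((c iff a) iff (a or c)))) implies not ((c implies c) implies (b or c)) = 1 implies 1/4 = 1/4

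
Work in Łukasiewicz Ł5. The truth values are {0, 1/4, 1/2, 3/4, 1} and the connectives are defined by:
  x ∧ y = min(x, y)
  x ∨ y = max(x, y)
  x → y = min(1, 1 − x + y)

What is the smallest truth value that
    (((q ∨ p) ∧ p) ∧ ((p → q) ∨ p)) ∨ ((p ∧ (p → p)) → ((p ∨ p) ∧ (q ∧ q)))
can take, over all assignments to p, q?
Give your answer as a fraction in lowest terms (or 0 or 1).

1/2

Take p = 1/2, q = 0:
q ∨ p = 0 ∨ 1/2 = 1/2
(q ∨ p) ∧ p = 1/2 ∧ 1/2 = 1/2
p → q = 1/2 → 0 = 1/2
(p → q) ∨ p = 1/2 ∨ 1/2 = 1/2
((q ∨ p) ∧ p) ∧ ((p → q) ∨ p) = 1/2 ∧ 1/2 = 1/2
p → p = 1/2 → 1/2 = 1
p ∧ (p → p) = 1/2 ∧ 1 = 1/2
p ∨ p = 1/2 ∨ 1/2 = 1/2
q ∧ q = 0 ∧ 0 = 0
(p ∨ p) ∧ (q ∧ q) = 1/2 ∧ 0 = 0
(p ∧ (p → p)) → ((p ∨ p) ∧ (q ∧ q)) = 1/2 → 0 = 1/2
(((q ∨ p) ∧ p) ∧ ((p → q) ∨ p)) ∨ ((p ∧ (p → p)) → ((p ∨ p) ∧ (q ∧ q))) = 1/2 ∨ 1/2 = 1/2
No assignment yields a value below 1/2, so this is the minimum.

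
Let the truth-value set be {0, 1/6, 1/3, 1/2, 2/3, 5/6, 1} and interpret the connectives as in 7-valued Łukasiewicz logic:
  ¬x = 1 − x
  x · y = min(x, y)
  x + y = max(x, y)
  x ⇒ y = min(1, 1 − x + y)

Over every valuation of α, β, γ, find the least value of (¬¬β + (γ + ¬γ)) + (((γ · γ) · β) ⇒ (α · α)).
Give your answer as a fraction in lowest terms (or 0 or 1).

Take α = 0, β = 1/2, γ = 1/2:
¬β = ¬1/2 = 1/2
¬¬β = ¬1/2 = 1/2
¬γ = ¬1/2 = 1/2
γ + ¬γ = 1/2 + 1/2 = 1/2
¬¬β + (γ + ¬γ) = 1/2 + 1/2 = 1/2
γ · γ = 1/2 · 1/2 = 1/2
(γ · γ) · β = 1/2 · 1/2 = 1/2
α · α = 0 · 0 = 0
((γ · γ) · β) ⇒ (α · α) = 1/2 ⇒ 0 = 1/2
(¬¬β + (γ + ¬γ)) + (((γ · γ) · β) ⇒ (α · α)) = 1/2 + 1/2 = 1/2
No assignment yields a value below 1/2, so this is the minimum.

1/2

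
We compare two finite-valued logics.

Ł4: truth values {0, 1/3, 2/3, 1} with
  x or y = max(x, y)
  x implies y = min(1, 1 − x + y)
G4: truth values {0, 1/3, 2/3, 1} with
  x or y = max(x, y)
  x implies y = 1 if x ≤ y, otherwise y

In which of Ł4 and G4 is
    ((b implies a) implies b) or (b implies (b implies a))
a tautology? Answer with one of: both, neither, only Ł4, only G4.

In Ł4: every assignment gives 1 — tautology.
In G4: every assignment gives 1 — tautology.

both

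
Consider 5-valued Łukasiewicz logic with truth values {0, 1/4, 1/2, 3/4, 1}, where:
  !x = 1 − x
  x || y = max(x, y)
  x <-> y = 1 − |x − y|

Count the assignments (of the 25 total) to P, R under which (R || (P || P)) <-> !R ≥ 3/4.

value 1: 5 assignments (counts)
value 3/4: 4 assignments (counts)
value 1/2: 8 assignments
value 1/4: 2 assignments
value 0: 6 assignments
So 9 of the 25 assignments meet the threshold.

9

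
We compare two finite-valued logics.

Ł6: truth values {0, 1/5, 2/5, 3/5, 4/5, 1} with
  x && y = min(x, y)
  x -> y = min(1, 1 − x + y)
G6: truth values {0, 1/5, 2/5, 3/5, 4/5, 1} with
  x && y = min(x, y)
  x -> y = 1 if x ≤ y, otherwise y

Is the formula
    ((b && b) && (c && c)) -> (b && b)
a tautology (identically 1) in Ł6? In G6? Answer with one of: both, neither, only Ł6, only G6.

In Ł6: every assignment gives 1 — tautology.
In G6: every assignment gives 1 — tautology.

both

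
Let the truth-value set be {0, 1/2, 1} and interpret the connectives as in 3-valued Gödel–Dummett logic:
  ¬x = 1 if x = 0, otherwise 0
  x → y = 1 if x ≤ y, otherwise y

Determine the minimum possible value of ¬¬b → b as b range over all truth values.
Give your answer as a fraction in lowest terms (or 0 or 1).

1/2

Take b = 1/2:
¬b = ¬1/2 = 0
¬¬b = ¬0 = 1
¬¬b → b = 1 → 1/2 = 1/2
No assignment yields a value below 1/2, so this is the minimum.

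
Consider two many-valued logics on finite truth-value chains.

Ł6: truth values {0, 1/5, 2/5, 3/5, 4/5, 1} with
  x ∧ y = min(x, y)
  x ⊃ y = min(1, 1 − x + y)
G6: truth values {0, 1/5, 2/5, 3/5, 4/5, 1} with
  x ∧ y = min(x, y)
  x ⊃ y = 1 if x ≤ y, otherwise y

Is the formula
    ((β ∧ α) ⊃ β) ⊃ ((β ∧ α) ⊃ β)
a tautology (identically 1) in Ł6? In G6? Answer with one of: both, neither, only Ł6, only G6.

In Ł6: every assignment gives 1 — tautology.
In G6: every assignment gives 1 — tautology.

both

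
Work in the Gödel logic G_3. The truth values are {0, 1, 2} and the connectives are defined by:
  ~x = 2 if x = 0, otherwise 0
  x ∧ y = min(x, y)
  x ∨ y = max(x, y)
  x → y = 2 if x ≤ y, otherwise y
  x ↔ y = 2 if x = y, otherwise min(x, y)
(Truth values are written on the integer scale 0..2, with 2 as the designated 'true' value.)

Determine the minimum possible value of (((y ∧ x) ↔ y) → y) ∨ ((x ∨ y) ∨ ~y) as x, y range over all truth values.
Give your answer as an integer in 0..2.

Take x = 1, y = 1:
y ∧ x = 1 ∧ 1 = 1
(y ∧ x) ↔ y = 1 ↔ 1 = 2
((y ∧ x) ↔ y) → y = 2 → 1 = 1
x ∨ y = 1 ∨ 1 = 1
~y = ~1 = 0
(x ∨ y) ∨ ~y = 1 ∨ 0 = 1
(((y ∧ x) ↔ y) → y) ∨ ((x ∨ y) ∨ ~y) = 1 ∨ 1 = 1
No assignment yields a value below 1, so this is the minimum.

1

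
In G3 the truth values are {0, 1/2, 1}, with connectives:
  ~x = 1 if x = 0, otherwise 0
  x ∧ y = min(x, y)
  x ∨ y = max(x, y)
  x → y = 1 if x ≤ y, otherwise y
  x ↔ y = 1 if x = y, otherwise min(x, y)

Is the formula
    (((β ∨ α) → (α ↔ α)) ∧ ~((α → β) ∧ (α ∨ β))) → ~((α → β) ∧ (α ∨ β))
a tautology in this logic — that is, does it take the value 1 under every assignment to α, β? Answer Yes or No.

α = 0, β = 0 ↦ 1
α = 0, β = 1/2 ↦ 1
α = 0, β = 1 ↦ 1
α = 1/2, β = 0 ↦ 1
α = 1/2, β = 1/2 ↦ 1
α = 1/2, β = 1 ↦ 1
α = 1, β = 0 ↦ 1
α = 1, β = 1/2 ↦ 1
α = 1, β = 1 ↦ 1
Every assignment gives a value ≥ 1.

Yes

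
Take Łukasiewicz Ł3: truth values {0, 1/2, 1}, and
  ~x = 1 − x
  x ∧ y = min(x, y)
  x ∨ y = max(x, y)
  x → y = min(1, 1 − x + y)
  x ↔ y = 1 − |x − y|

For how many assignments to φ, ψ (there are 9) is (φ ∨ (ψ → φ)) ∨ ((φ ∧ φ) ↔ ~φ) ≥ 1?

φ = 0, ψ = 0 ↦ 1  ≥
φ = 0, ψ = 1/2 ↦ 1/2  <
φ = 0, ψ = 1 ↦ 0  <
φ = 1/2, ψ = 0 ↦ 1  ≥
φ = 1/2, ψ = 1/2 ↦ 1  ≥
φ = 1/2, ψ = 1 ↦ 1  ≥
φ = 1, ψ = 0 ↦ 1  ≥
φ = 1, ψ = 1/2 ↦ 1  ≥
φ = 1, ψ = 1 ↦ 1  ≥
So 7 of the 9 assignments meet the threshold.

7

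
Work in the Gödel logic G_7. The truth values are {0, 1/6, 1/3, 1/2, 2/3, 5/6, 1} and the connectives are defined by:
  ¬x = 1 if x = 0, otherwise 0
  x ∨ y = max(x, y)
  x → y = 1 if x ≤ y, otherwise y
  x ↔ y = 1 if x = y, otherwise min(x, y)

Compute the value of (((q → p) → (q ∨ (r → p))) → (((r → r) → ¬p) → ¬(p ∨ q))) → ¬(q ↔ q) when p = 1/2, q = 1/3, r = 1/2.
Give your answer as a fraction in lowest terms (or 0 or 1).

0

q → p = 1/3 → 1/2 = 1
r → p = 1/2 → 1/2 = 1
q ∨ (r → p) = 1/3 ∨ 1 = 1
(q → p) → (q ∨ (r → p)) = 1 → 1 = 1
r → r = 1/2 → 1/2 = 1
¬p = ¬1/2 = 0
(r → r) → ¬p = 1 → 0 = 0
p ∨ q = 1/2 ∨ 1/3 = 1/2
¬(p ∨ q) = ¬1/2 = 0
((r → r) → ¬p) → ¬(p ∨ q) = 0 → 0 = 1
((q → p) → (q ∨ (r → p))) → (((r → r) → ¬p) → ¬(p ∨ q)) = 1 → 1 = 1
q ↔ q = 1/3 ↔ 1/3 = 1
¬(q ↔ q) = ¬1 = 0
(((q → p) → (q ∨ (r → p))) → (((r → r) → ¬p) → ¬(p ∨ q))) → ¬(q ↔ q) = 1 → 0 = 0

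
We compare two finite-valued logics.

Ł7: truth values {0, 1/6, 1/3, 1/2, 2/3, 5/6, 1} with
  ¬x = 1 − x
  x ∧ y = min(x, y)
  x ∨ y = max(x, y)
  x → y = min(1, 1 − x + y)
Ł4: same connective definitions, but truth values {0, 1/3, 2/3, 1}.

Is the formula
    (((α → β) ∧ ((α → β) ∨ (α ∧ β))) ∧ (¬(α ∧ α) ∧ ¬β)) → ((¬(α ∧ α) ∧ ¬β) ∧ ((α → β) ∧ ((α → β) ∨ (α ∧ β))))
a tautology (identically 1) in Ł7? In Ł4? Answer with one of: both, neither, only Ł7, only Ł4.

In Ł7: every assignment gives 1 — tautology.
In Ł4: every assignment gives 1 — tautology.

both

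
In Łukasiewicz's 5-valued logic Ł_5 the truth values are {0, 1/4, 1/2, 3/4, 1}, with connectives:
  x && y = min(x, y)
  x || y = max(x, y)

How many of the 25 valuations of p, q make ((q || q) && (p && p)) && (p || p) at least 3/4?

value 1: 1 assignment (counts)
value 3/4: 3 assignments (counts)
value 1/2: 5 assignments
value 1/4: 7 assignments
value 0: 9 assignments
So 4 of the 25 assignments meet the threshold.

4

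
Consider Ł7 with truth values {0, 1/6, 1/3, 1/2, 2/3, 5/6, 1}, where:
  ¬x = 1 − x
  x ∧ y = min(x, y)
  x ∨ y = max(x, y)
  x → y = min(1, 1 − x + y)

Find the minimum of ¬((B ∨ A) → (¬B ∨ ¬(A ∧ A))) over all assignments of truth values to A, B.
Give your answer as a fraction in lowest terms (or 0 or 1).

Take A = 0, B = 0:
B ∨ A = 0 ∨ 0 = 0
¬B = ¬0 = 1
A ∧ A = 0 ∧ 0 = 0
¬(A ∧ A) = ¬0 = 1
¬B ∨ ¬(A ∧ A) = 1 ∨ 1 = 1
(B ∨ A) → (¬B ∨ ¬(A ∧ A)) = 0 → 1 = 1
¬((B ∨ A) → (¬B ∨ ¬(A ∧ A))) = ¬1 = 0
No assignment yields a value below 0, so this is the minimum.

0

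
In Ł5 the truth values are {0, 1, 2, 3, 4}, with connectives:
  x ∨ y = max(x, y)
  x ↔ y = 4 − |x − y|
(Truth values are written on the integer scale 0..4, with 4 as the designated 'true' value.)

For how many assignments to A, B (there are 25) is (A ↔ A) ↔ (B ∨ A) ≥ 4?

value 4: 9 assignments (counts)
value 3: 7 assignments
value 2: 5 assignments
value 1: 3 assignments
value 0: 1 assignment
So 9 of the 25 assignments meet the threshold.

9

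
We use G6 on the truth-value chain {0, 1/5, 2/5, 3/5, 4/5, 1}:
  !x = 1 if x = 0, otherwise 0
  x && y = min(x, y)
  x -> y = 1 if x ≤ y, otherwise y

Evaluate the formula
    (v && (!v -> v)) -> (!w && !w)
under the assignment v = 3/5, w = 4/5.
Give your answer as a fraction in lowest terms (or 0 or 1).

0

!v = !3/5 = 0
!v -> v = 0 -> 3/5 = 1
v && (!v -> v) = 3/5 && 1 = 3/5
!w = !4/5 = 0
!w = !4/5 = 0
!w && !w = 0 && 0 = 0
(v && (!v -> v)) -> (!w && !w) = 3/5 -> 0 = 0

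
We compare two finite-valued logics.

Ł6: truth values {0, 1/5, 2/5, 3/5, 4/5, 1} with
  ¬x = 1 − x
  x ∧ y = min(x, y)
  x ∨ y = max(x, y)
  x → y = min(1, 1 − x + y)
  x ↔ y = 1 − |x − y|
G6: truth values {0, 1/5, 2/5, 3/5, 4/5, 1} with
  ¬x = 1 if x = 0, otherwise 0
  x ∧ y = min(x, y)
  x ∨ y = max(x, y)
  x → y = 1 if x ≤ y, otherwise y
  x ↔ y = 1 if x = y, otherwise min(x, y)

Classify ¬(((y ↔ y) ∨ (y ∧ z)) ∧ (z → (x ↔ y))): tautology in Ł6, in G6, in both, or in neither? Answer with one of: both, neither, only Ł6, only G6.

neither

In Ł6: at x = 0, y = 0, z = 0 the value is 0 — not a tautology.
In G6: at x = 0, y = 0, z = 0 the value is 0 — not a tautology.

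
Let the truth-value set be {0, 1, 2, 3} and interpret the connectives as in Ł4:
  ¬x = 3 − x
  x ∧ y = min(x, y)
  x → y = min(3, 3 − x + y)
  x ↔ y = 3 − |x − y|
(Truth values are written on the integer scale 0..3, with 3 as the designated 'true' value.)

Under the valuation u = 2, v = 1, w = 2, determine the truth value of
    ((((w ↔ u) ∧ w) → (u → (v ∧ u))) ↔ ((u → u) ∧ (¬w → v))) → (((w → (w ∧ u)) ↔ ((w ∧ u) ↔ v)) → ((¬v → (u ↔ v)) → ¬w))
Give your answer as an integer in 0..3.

w ↔ u = 2 ↔ 2 = 3
(w ↔ u) ∧ w = 3 ∧ 2 = 2
v ∧ u = 1 ∧ 2 = 1
u → (v ∧ u) = 2 → 1 = 2
((w ↔ u) ∧ w) → (u → (v ∧ u)) = 2 → 2 = 3
u → u = 2 → 2 = 3
¬w = ¬2 = 1
¬w → v = 1 → 1 = 3
(u → u) ∧ (¬w → v) = 3 ∧ 3 = 3
(((w ↔ u) ∧ w) → (u → (v ∧ u))) ↔ ((u → u) ∧ (¬w → v)) = 3 ↔ 3 = 3
w ∧ u = 2 ∧ 2 = 2
w → (w ∧ u) = 2 → 2 = 3
w ∧ u = 2 ∧ 2 = 2
(w ∧ u) ↔ v = 2 ↔ 1 = 2
(w → (w ∧ u)) ↔ ((w ∧ u) ↔ v) = 3 ↔ 2 = 2
¬v = ¬1 = 2
u ↔ v = 2 ↔ 1 = 2
¬v → (u ↔ v) = 2 → 2 = 3
¬w = ¬2 = 1
(¬v → (u ↔ v)) → ¬w = 3 → 1 = 1
((w → (w ∧ u)) ↔ ((w ∧ u) ↔ v)) → ((¬v → (u ↔ v)) → ¬w) = 2 → 1 = 2
((((w ↔ u) ∧ w) → (u → (v ∧ u))) ↔ ((u → u) ∧ (¬w → v))) → (((w → (w ∧ u)) ↔ ((w ∧ u) ↔ v)) → ((¬v → (u ↔ v)) → ¬w)) = 3 → 2 = 2

2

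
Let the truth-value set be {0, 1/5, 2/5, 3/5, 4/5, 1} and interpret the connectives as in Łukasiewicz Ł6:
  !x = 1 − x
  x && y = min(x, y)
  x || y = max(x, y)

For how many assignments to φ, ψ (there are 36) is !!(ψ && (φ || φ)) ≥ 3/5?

value 1: 1 assignment (counts)
value 4/5: 3 assignments (counts)
value 3/5: 5 assignments (counts)
value 2/5: 7 assignments
value 1/5: 9 assignments
value 0: 11 assignments
So 9 of the 36 assignments meet the threshold.

9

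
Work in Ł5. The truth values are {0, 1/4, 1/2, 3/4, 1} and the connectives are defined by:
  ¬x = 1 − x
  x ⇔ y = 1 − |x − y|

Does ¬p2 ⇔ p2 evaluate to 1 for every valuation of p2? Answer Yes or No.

No

Counterexample: take p2 = 0.
¬p2 = ¬0 = 1
¬p2 ⇔ p2 = 1 ⇔ 0 = 0
This gives 0 ≠ 1.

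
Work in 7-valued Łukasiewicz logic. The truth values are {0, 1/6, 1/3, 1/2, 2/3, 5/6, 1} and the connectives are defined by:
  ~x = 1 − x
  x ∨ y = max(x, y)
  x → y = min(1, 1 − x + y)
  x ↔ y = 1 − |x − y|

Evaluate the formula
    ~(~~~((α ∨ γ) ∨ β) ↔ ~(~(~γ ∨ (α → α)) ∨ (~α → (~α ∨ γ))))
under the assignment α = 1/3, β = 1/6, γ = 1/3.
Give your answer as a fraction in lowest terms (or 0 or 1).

α ∨ γ = 1/3 ∨ 1/3 = 1/3
(α ∨ γ) ∨ β = 1/3 ∨ 1/6 = 1/3
~((α ∨ γ) ∨ β) = ~1/3 = 2/3
~~((α ∨ γ) ∨ β) = ~2/3 = 1/3
~~~((α ∨ γ) ∨ β) = ~1/3 = 2/3
~γ = ~1/3 = 2/3
α → α = 1/3 → 1/3 = 1
~γ ∨ (α → α) = 2/3 ∨ 1 = 1
~(~γ ∨ (α → α)) = ~1 = 0
~α = ~1/3 = 2/3
~α = ~1/3 = 2/3
~α ∨ γ = 2/3 ∨ 1/3 = 2/3
~α → (~α ∨ γ) = 2/3 → 2/3 = 1
~(~γ ∨ (α → α)) ∨ (~α → (~α ∨ γ)) = 0 ∨ 1 = 1
~(~(~γ ∨ (α → α)) ∨ (~α → (~α ∨ γ))) = ~1 = 0
~~~((α ∨ γ) ∨ β) ↔ ~(~(~γ ∨ (α → α)) ∨ (~α → (~α ∨ γ))) = 2/3 ↔ 0 = 1/3
~(~~~((α ∨ γ) ∨ β) ↔ ~(~(~γ ∨ (α → α)) ∨ (~α → (~α ∨ γ)))) = ~1/3 = 2/3

2/3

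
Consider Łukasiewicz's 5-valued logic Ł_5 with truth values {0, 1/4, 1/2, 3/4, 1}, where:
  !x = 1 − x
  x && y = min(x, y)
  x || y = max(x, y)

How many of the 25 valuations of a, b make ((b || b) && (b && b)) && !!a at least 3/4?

4

value 1: 1 assignment (counts)
value 3/4: 3 assignments (counts)
value 1/2: 5 assignments
value 1/4: 7 assignments
value 0: 9 assignments
So 4 of the 25 assignments meet the threshold.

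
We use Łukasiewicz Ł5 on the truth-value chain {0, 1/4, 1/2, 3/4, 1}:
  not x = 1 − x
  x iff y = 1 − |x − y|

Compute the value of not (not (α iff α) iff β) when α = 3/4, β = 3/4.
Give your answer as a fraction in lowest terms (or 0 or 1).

3/4

α iff α = 3/4 iff 3/4 = 1
not (α iff α) = not 1 = 0
not (α iff α) iff β = 0 iff 3/4 = 1/4
not (not (α iff α) iff β) = not 1/4 = 3/4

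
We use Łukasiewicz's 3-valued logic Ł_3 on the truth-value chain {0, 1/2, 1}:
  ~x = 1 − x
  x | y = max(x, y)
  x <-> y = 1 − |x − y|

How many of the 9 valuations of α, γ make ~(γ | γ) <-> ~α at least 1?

α = 0, γ = 0 ↦ 1  ≥
α = 0, γ = 1/2 ↦ 1/2  <
α = 0, γ = 1 ↦ 0  <
α = 1/2, γ = 0 ↦ 1/2  <
α = 1/2, γ = 1/2 ↦ 1  ≥
α = 1/2, γ = 1 ↦ 1/2  <
α = 1, γ = 0 ↦ 0  <
α = 1, γ = 1/2 ↦ 1/2  <
α = 1, γ = 1 ↦ 1  ≥
So 3 of the 9 assignments meet the threshold.

3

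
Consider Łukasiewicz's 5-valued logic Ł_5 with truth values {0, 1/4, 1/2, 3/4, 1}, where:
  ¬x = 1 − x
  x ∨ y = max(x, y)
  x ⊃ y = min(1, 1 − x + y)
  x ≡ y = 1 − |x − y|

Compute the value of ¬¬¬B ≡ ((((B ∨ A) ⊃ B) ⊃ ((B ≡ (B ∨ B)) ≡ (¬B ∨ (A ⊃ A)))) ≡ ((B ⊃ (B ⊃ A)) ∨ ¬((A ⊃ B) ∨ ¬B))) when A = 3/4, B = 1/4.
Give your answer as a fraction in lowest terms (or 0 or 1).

¬B = ¬1/4 = 3/4
¬¬B = ¬3/4 = 1/4
¬¬¬B = ¬1/4 = 3/4
B ∨ A = 1/4 ∨ 3/4 = 3/4
(B ∨ A) ⊃ B = 3/4 ⊃ 1/4 = 1/2
B ∨ B = 1/4 ∨ 1/4 = 1/4
B ≡ (B ∨ B) = 1/4 ≡ 1/4 = 1
¬B = ¬1/4 = 3/4
A ⊃ A = 3/4 ⊃ 3/4 = 1
¬B ∨ (A ⊃ A) = 3/4 ∨ 1 = 1
(B ≡ (B ∨ B)) ≡ (¬B ∨ (A ⊃ A)) = 1 ≡ 1 = 1
((B ∨ A) ⊃ B) ⊃ ((B ≡ (B ∨ B)) ≡ (¬B ∨ (A ⊃ A))) = 1/2 ⊃ 1 = 1
B ⊃ A = 1/4 ⊃ 3/4 = 1
B ⊃ (B ⊃ A) = 1/4 ⊃ 1 = 1
A ⊃ B = 3/4 ⊃ 1/4 = 1/2
¬B = ¬1/4 = 3/4
(A ⊃ B) ∨ ¬B = 1/2 ∨ 3/4 = 3/4
¬((A ⊃ B) ∨ ¬B) = ¬3/4 = 1/4
(B ⊃ (B ⊃ A)) ∨ ¬((A ⊃ B) ∨ ¬B) = 1 ∨ 1/4 = 1
(((B ∨ A) ⊃ B) ⊃ ((B ≡ (B ∨ B)) ≡ (¬B ∨ (A ⊃ A)))) ≡ ((B ⊃ (B ⊃ A)) ∨ ¬((A ⊃ B) ∨ ¬B)) = 1 ≡ 1 = 1
¬¬¬B ≡ ((((B ∨ A) ⊃ B) ⊃ ((B ≡ (B ∨ B)) ≡ (¬B ∨ (A ⊃ A)))) ≡ ((B ⊃ (B ⊃ A)) ∨ ¬((A ⊃ B) ∨ ¬B))) = 3/4 ≡ 1 = 3/4

3/4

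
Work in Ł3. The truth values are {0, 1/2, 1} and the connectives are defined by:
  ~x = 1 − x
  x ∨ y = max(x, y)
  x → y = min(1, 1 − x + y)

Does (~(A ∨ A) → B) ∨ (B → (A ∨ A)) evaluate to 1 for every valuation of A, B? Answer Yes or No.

Counterexample: take A = 0, B = 1/2.
A ∨ A = 0 ∨ 0 = 0
~(A ∨ A) = ~0 = 1
~(A ∨ A) → B = 1 → 1/2 = 1/2
A ∨ A = 0 ∨ 0 = 0
B → (A ∨ A) = 1/2 → 0 = 1/2
(~(A ∨ A) → B) ∨ (B → (A ∨ A)) = 1/2 ∨ 1/2 = 1/2
This gives 1/2 ≠ 1.

No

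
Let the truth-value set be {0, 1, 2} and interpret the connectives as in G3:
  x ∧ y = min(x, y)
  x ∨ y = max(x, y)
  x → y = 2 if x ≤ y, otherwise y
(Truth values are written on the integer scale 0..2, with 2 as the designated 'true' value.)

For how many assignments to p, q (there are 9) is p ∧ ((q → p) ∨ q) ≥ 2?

p = 0, q = 0 ↦ 0  <
p = 0, q = 1 ↦ 0  <
p = 0, q = 2 ↦ 0  <
p = 1, q = 0 ↦ 1  <
p = 1, q = 1 ↦ 1  <
p = 1, q = 2 ↦ 1  <
p = 2, q = 0 ↦ 2  ≥
p = 2, q = 1 ↦ 2  ≥
p = 2, q = 2 ↦ 2  ≥
So 3 of the 9 assignments meet the threshold.

3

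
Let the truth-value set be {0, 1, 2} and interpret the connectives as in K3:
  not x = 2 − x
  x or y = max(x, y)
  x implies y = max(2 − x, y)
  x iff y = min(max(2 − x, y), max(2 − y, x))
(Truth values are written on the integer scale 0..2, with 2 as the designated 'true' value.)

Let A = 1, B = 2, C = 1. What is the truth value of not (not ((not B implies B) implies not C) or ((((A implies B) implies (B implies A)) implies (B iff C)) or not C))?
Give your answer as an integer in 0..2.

1

not B = not 2 = 0
not B implies B = 0 implies 2 = 2
not C = not 1 = 1
(not B implies B) implies not C = 2 implies 1 = 1
not ((not B implies B) implies not C) = not 1 = 1
A implies B = 1 implies 2 = 2
B implies A = 2 implies 1 = 1
(A implies B) implies (B implies A) = 2 implies 1 = 1
B iff C = 2 iff 1 = 1
((A implies B) implies (B implies A)) implies (B iff C) = 1 implies 1 = 1
not C = not 1 = 1
(((A implies B) implies (B implies A)) implies (B iff C)) or not C = 1 or 1 = 1
not ((not B implies B) implies not C) or ((((A implies B) implies (B implies A)) implies (B iff C)) or not C) = 1 or 1 = 1
not (not ((not B implies B) implies not C) or ((((A implies B) implies (B implies A)) implies (B iff C)) or not C)) = not 1 = 1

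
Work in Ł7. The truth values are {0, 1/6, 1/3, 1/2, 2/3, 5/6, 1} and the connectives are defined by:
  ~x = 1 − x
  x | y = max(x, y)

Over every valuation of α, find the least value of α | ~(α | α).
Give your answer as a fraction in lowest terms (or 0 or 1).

Take α = 1/2:
α | α = 1/2 | 1/2 = 1/2
~(α | α) = ~1/2 = 1/2
α | ~(α | α) = 1/2 | 1/2 = 1/2
No assignment yields a value below 1/2, so this is the minimum.

1/2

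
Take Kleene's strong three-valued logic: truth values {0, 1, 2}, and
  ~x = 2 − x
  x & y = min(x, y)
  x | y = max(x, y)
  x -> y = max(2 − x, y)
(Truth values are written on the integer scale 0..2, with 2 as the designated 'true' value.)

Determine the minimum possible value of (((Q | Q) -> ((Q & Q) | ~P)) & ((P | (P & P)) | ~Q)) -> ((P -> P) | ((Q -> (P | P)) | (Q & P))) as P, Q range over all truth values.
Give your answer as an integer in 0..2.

Take P = 1, Q = 1:
Q | Q = 1 | 1 = 1
Q & Q = 1 & 1 = 1
~P = ~1 = 1
(Q & Q) | ~P = 1 | 1 = 1
(Q | Q) -> ((Q & Q) | ~P) = 1 -> 1 = 1
P & P = 1 & 1 = 1
P | (P & P) = 1 | 1 = 1
~Q = ~1 = 1
(P | (P & P)) | ~Q = 1 | 1 = 1
((Q | Q) -> ((Q & Q) | ~P)) & ((P | (P & P)) | ~Q) = 1 & 1 = 1
P -> P = 1 -> 1 = 1
P | P = 1 | 1 = 1
Q -> (P | P) = 1 -> 1 = 1
Q & P = 1 & 1 = 1
(Q -> (P | P)) | (Q & P) = 1 | 1 = 1
(P -> P) | ((Q -> (P | P)) | (Q & P)) = 1 | 1 = 1
(((Q | Q) -> ((Q & Q) | ~P)) & ((P | (P & P)) | ~Q)) -> ((P -> P) | ((Q -> (P | P)) | (Q & P))) = 1 -> 1 = 1
No assignment yields a value below 1, so this is the minimum.

1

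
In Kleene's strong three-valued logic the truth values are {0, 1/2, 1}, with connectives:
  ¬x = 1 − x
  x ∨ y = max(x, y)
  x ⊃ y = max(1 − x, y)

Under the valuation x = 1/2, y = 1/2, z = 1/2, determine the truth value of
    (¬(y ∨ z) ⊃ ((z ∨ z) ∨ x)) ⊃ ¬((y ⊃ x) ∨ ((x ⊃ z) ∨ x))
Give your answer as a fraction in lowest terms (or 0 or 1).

y ∨ z = 1/2 ∨ 1/2 = 1/2
¬(y ∨ z) = ¬1/2 = 1/2
z ∨ z = 1/2 ∨ 1/2 = 1/2
(z ∨ z) ∨ x = 1/2 ∨ 1/2 = 1/2
¬(y ∨ z) ⊃ ((z ∨ z) ∨ x) = 1/2 ⊃ 1/2 = 1/2
y ⊃ x = 1/2 ⊃ 1/2 = 1/2
x ⊃ z = 1/2 ⊃ 1/2 = 1/2
(x ⊃ z) ∨ x = 1/2 ∨ 1/2 = 1/2
(y ⊃ x) ∨ ((x ⊃ z) ∨ x) = 1/2 ∨ 1/2 = 1/2
¬((y ⊃ x) ∨ ((x ⊃ z) ∨ x)) = ¬1/2 = 1/2
(¬(y ∨ z) ⊃ ((z ∨ z) ∨ x)) ⊃ ¬((y ⊃ x) ∨ ((x ⊃ z) ∨ x)) = 1/2 ⊃ 1/2 = 1/2

1/2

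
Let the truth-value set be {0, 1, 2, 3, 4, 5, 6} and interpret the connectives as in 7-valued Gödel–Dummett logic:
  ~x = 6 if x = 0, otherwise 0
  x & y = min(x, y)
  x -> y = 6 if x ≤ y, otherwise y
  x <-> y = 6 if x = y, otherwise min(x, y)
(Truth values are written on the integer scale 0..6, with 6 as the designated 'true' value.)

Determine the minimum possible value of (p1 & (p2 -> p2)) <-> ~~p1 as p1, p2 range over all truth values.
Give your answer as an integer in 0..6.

1

Take p1 = 1, p2 = 0:
p2 -> p2 = 0 -> 0 = 6
p1 & (p2 -> p2) = 1 & 6 = 1
~p1 = ~1 = 0
~~p1 = ~0 = 6
(p1 & (p2 -> p2)) <-> ~~p1 = 1 <-> 6 = 1
No assignment yields a value below 1, so this is the minimum.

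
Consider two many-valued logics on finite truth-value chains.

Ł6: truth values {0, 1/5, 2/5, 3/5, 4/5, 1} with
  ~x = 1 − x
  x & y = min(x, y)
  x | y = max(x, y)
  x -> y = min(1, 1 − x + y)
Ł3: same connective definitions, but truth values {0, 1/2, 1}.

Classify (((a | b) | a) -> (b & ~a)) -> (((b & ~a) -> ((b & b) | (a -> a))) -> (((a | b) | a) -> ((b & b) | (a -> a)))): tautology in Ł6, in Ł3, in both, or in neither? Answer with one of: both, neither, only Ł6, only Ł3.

both

In Ł6: every assignment gives 1 — tautology.
In Ł3: every assignment gives 1 — tautology.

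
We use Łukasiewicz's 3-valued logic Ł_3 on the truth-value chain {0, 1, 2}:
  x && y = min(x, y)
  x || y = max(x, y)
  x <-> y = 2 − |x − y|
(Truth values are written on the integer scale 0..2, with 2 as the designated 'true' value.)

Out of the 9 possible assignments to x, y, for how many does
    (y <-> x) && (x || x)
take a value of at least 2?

1

x = 0, y = 0 ↦ 0  <
x = 0, y = 1 ↦ 0  <
x = 0, y = 2 ↦ 0  <
x = 1, y = 0 ↦ 1  <
x = 1, y = 1 ↦ 1  <
x = 1, y = 2 ↦ 1  <
x = 2, y = 0 ↦ 0  <
x = 2, y = 1 ↦ 1  <
x = 2, y = 2 ↦ 2  ≥
So 1 of the 9 assignments meets the threshold.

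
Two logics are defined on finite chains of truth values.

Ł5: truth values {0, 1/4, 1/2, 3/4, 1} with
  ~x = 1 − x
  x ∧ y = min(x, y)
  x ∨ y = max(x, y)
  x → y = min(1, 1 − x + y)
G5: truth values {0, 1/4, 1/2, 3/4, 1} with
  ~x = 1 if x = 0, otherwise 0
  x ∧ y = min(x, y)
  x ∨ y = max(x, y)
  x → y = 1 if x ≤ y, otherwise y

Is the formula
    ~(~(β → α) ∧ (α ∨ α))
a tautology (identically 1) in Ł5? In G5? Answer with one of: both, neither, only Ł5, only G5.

In Ł5: at α = 1/4, β = 1/2 the value is 3/4 — not a tautology.
In G5: every assignment gives 1 — tautology.

only G5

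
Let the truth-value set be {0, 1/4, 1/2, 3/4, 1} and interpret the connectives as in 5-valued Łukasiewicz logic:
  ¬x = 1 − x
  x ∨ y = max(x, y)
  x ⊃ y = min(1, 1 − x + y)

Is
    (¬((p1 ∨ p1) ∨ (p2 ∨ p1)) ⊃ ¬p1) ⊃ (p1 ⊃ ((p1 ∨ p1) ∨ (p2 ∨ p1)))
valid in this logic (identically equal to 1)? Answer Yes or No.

Yes

At p1 = 1/4, p2 = 3/4, for instance:
p1 ∨ p1 = 1/4 ∨ 1/4 = 1/4
p2 ∨ p1 = 3/4 ∨ 1/4 = 3/4
(p1 ∨ p1) ∨ (p2 ∨ p1) = 1/4 ∨ 3/4 = 3/4
¬((p1 ∨ p1) ∨ (p2 ∨ p1)) = ¬3/4 = 1/4
¬p1 = ¬1/4 = 3/4
¬((p1 ∨ p1) ∨ (p2 ∨ p1)) ⊃ ¬p1 = 1/4 ⊃ 3/4 = 1
p1 ⊃ ((p1 ∨ p1) ∨ (p2 ∨ p1)) = 1/4 ⊃ 3/4 = 1
(¬((p1 ∨ p1) ∨ (p2 ∨ p1)) ⊃ ¬p1) ⊃ (p1 ⊃ ((p1 ∨ p1) ∨ (p2 ∨ p1))) = 1 ⊃ 1 = 1
and checking the remaining 24 assignments likewise gives ≥ 1 in every case.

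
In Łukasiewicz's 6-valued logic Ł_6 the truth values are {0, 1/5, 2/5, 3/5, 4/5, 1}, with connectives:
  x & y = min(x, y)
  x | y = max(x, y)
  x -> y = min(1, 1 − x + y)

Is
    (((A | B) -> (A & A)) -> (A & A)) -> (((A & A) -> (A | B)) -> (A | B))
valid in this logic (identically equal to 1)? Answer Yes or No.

At A = 4/5, B = 1/5, for instance:
A | B = 4/5 | 1/5 = 4/5
A & A = 4/5 & 4/5 = 4/5
(A | B) -> (A & A) = 4/5 -> 4/5 = 1
((A | B) -> (A & A)) -> (A & A) = 1 -> 4/5 = 4/5
(A & A) -> (A | B) = 4/5 -> 4/5 = 1
((A & A) -> (A | B)) -> (A | B) = 1 -> 4/5 = 4/5
(((A | B) -> (A & A)) -> (A & A)) -> (((A & A) -> (A | B)) -> (A | B)) = 4/5 -> 4/5 = 1
and checking the remaining 35 assignments likewise gives ≥ 1 in every case.

Yes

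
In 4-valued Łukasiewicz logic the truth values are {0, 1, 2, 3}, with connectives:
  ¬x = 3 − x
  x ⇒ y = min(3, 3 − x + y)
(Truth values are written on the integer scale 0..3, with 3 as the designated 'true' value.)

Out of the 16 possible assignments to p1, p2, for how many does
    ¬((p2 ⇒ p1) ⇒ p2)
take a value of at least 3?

p1 = 0, p2 = 0 ↦ 3  ≥
p1 = 0, p2 = 1 ↦ 1  <
p1 = 0, p2 = 2 ↦ 0  <
p1 = 0, p2 = 3 ↦ 0  <
p1 = 1, p2 = 0 ↦ 3  ≥
p1 = 1, p2 = 1 ↦ 2  <
p1 = 1, p2 = 2 ↦ 0  <
p1 = 1, p2 = 3 ↦ 0  <
p1 = 2, p2 = 0 ↦ 3  ≥
p1 = 2, p2 = 1 ↦ 2  <
p1 = 2, p2 = 2 ↦ 1  <
p1 = 2, p2 = 3 ↦ 0  <
p1 = 3, p2 = 0 ↦ 3  ≥
p1 = 3, p2 = 1 ↦ 2  <
p1 = 3, p2 = 2 ↦ 1  <
p1 = 3, p2 = 3 ↦ 0  <
So 4 of the 16 assignments meet the threshold.

4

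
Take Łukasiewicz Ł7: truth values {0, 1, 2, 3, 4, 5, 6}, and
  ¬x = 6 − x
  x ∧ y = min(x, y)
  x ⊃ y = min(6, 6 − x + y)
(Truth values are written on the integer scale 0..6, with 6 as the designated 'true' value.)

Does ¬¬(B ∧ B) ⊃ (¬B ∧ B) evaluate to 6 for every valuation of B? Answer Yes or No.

Counterexample: take B = 4.
B ∧ B = 4 ∧ 4 = 4
¬(B ∧ B) = ¬4 = 2
¬¬(B ∧ B) = ¬2 = 4
¬B = ¬4 = 2
¬B ∧ B = 2 ∧ 4 = 2
¬¬(B ∧ B) ⊃ (¬B ∧ B) = 4 ⊃ 2 = 4
This gives 4 ≠ 6.

No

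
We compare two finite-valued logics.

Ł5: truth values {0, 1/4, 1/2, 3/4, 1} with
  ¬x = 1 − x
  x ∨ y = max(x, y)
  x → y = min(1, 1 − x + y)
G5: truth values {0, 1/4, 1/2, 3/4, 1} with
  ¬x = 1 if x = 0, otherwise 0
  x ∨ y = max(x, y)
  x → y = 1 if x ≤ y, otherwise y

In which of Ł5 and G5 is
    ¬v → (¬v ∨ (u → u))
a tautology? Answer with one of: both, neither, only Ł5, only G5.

In Ł5: every assignment gives 1 — tautology.
In G5: every assignment gives 1 — tautology.

both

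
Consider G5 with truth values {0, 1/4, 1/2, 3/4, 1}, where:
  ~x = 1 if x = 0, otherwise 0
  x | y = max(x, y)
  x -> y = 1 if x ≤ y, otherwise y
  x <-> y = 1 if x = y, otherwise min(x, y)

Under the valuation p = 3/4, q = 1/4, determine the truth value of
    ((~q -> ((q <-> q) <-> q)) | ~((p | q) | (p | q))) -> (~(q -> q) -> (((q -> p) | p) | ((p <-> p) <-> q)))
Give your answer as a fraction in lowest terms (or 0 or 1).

~q = ~1/4 = 0
q <-> q = 1/4 <-> 1/4 = 1
(q <-> q) <-> q = 1 <-> 1/4 = 1/4
~q -> ((q <-> q) <-> q) = 0 -> 1/4 = 1
p | q = 3/4 | 1/4 = 3/4
p | q = 3/4 | 1/4 = 3/4
(p | q) | (p | q) = 3/4 | 3/4 = 3/4
~((p | q) | (p | q)) = ~3/4 = 0
(~q -> ((q <-> q) <-> q)) | ~((p | q) | (p | q)) = 1 | 0 = 1
q -> q = 1/4 -> 1/4 = 1
~(q -> q) = ~1 = 0
q -> p = 1/4 -> 3/4 = 1
(q -> p) | p = 1 | 3/4 = 1
p <-> p = 3/4 <-> 3/4 = 1
(p <-> p) <-> q = 1 <-> 1/4 = 1/4
((q -> p) | p) | ((p <-> p) <-> q) = 1 | 1/4 = 1
~(q -> q) -> (((q -> p) | p) | ((p <-> p) <-> q)) = 0 -> 1 = 1
((~q -> ((q <-> q) <-> q)) | ~((p | q) | (p | q))) -> (~(q -> q) -> (((q -> p) | p) | ((p <-> p) <-> q))) = 1 -> 1 = 1

1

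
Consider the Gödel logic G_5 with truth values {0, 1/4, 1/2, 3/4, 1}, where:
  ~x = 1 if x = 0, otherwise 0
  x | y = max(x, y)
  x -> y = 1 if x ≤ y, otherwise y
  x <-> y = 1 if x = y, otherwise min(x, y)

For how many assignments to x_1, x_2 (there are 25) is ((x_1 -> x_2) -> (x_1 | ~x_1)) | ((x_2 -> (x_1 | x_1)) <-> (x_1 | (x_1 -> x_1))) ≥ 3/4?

20

value 1: 19 assignments (counts)
value 3/4: 1 assignment (counts)
value 1/2: 2 assignments
value 1/4: 3 assignments
So 20 of the 25 assignments meet the threshold.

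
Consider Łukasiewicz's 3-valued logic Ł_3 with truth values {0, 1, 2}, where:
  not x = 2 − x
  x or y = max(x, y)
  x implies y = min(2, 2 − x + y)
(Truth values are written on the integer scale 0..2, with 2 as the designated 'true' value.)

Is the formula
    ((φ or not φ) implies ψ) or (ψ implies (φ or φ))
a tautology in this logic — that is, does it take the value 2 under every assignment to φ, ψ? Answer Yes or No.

No

Counterexample: take φ = 0, ψ = 1.
not φ = not 0 = 2
φ or not φ = 0 or 2 = 2
(φ or not φ) implies ψ = 2 implies 1 = 1
φ or φ = 0 or 0 = 0
ψ implies (φ or φ) = 1 implies 0 = 1
((φ or not φ) implies ψ) or (ψ implies (φ or φ)) = 1 or 1 = 1
This gives 1 ≠ 2.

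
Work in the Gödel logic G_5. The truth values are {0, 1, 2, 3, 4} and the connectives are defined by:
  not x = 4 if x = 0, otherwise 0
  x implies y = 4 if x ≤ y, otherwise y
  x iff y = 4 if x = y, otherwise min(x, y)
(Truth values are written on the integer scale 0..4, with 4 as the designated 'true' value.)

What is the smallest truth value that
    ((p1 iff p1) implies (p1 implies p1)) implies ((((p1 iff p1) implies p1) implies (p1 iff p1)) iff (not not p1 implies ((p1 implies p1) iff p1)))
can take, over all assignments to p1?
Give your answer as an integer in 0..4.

Take p1 = 1:
p1 iff p1 = 1 iff 1 = 4
p1 implies p1 = 1 implies 1 = 4
(p1 iff p1) implies (p1 implies p1) = 4 implies 4 = 4
p1 iff p1 = 1 iff 1 = 4
(p1 iff p1) implies p1 = 4 implies 1 = 1
p1 iff p1 = 1 iff 1 = 4
((p1 iff p1) implies p1) implies (p1 iff p1) = 1 implies 4 = 4
not p1 = not 1 = 0
not not p1 = not 0 = 4
p1 implies p1 = 1 implies 1 = 4
(p1 implies p1) iff p1 = 4 iff 1 = 1
not not p1 implies ((p1 implies p1) iff p1) = 4 implies 1 = 1
(((p1 iff p1) implies p1) implies (p1 iff p1)) iff (not not p1 implies ((p1 implies p1) iff p1)) = 4 iff 1 = 1
((p1 iff p1) implies (p1 implies p1)) implies ((((p1 iff p1) implies p1) implies (p1 iff p1)) iff (not not p1 implies ((p1 implies p1) iff p1))) = 4 implies 1 = 1
No assignment yields a value below 1, so this is the minimum.

1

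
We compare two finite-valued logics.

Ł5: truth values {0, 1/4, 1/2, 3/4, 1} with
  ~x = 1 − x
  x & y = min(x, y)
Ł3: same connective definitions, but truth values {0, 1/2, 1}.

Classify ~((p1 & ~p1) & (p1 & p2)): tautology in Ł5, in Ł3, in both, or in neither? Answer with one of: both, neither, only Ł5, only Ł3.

In Ł5: at p1 = 1/4, p2 = 1/4 the value is 3/4 — not a tautology.
In Ł3: at p1 = 1/2, p2 = 1/2 the value is 1/2 — not a tautology.

neither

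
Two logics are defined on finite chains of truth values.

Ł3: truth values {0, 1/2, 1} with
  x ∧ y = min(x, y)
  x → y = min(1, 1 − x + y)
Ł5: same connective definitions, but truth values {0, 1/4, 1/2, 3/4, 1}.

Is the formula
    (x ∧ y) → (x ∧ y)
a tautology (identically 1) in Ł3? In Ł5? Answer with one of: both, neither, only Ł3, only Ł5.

both

In Ł3: every assignment gives 1 — tautology.
In Ł5: every assignment gives 1 — tautology.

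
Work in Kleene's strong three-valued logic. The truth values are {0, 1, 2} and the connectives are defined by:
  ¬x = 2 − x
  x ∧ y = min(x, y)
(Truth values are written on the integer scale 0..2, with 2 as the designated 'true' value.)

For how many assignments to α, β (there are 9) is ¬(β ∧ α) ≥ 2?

5

α = 0, β = 0 ↦ 2  ≥
α = 0, β = 1 ↦ 2  ≥
α = 0, β = 2 ↦ 2  ≥
α = 1, β = 0 ↦ 2  ≥
α = 1, β = 1 ↦ 1  <
α = 1, β = 2 ↦ 1  <
α = 2, β = 0 ↦ 2  ≥
α = 2, β = 1 ↦ 1  <
α = 2, β = 2 ↦ 0  <
So 5 of the 9 assignments meet the threshold.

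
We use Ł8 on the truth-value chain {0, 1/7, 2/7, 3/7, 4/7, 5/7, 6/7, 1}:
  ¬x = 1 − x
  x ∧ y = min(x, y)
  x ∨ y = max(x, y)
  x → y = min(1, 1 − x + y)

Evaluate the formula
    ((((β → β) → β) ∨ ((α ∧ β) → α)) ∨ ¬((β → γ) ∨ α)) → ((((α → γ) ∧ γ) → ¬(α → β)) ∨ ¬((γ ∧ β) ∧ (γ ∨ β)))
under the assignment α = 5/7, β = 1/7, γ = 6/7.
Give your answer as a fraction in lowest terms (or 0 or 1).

6/7

β → β = 1/7 → 1/7 = 1
(β → β) → β = 1 → 1/7 = 1/7
α ∧ β = 5/7 ∧ 1/7 = 1/7
(α ∧ β) → α = 1/7 → 5/7 = 1
((β → β) → β) ∨ ((α ∧ β) → α) = 1/7 ∨ 1 = 1
β → γ = 1/7 → 6/7 = 1
(β → γ) ∨ α = 1 ∨ 5/7 = 1
¬((β → γ) ∨ α) = ¬1 = 0
(((β → β) → β) ∨ ((α ∧ β) → α)) ∨ ¬((β → γ) ∨ α) = 1 ∨ 0 = 1
α → γ = 5/7 → 6/7 = 1
(α → γ) ∧ γ = 1 ∧ 6/7 = 6/7
α → β = 5/7 → 1/7 = 3/7
¬(α → β) = ¬3/7 = 4/7
((α → γ) ∧ γ) → ¬(α → β) = 6/7 → 4/7 = 5/7
γ ∧ β = 6/7 ∧ 1/7 = 1/7
γ ∨ β = 6/7 ∨ 1/7 = 6/7
(γ ∧ β) ∧ (γ ∨ β) = 1/7 ∧ 6/7 = 1/7
¬((γ ∧ β) ∧ (γ ∨ β)) = ¬1/7 = 6/7
(((α → γ) ∧ γ) → ¬(α → β)) ∨ ¬((γ ∧ β) ∧ (γ ∨ β)) = 5/7 ∨ 6/7 = 6/7
((((β → β) → β) ∨ ((α ∧ β) → α)) ∨ ¬((β → γ) ∨ α)) → ((((α → γ) ∧ γ) → ¬(α → β)) ∨ ¬((γ ∧ β) ∧ (γ ∨ β))) = 1 → 6/7 = 6/7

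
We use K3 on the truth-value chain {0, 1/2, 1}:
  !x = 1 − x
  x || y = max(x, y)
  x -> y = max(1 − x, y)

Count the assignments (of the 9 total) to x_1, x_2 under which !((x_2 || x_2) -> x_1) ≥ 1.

x_1 = 0, x_2 = 0 ↦ 0  <
x_1 = 0, x_2 = 1/2 ↦ 1/2  <
x_1 = 0, x_2 = 1 ↦ 1  ≥
x_1 = 1/2, x_2 = 0 ↦ 0  <
x_1 = 1/2, x_2 = 1/2 ↦ 1/2  <
x_1 = 1/2, x_2 = 1 ↦ 1/2  <
x_1 = 1, x_2 = 0 ↦ 0  <
x_1 = 1, x_2 = 1/2 ↦ 0  <
x_1 = 1, x_2 = 1 ↦ 0  <
So 1 of the 9 assignments meets the threshold.

1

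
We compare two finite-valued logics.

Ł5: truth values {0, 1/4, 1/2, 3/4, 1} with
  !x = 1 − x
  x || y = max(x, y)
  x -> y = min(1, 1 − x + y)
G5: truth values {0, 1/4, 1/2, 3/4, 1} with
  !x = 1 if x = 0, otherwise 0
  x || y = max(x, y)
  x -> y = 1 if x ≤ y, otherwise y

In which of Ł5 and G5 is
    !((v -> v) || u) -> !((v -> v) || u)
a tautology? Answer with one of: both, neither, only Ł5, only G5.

In Ł5: every assignment gives 1 — tautology.
In G5: every assignment gives 1 — tautology.

both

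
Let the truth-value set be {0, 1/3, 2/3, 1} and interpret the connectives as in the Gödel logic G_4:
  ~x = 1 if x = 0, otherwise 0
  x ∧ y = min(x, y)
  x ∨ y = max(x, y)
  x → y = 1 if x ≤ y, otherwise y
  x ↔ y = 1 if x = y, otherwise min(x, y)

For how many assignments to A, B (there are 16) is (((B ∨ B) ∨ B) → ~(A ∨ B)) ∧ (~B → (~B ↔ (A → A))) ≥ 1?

4

A = 0, B = 0 ↦ 1  ≥
A = 0, B = 1/3 ↦ 0  <
A = 0, B = 2/3 ↦ 0  <
A = 0, B = 1 ↦ 0  <
A = 1/3, B = 0 ↦ 1  ≥
A = 1/3, B = 1/3 ↦ 0  <
A = 1/3, B = 2/3 ↦ 0  <
A = 1/3, B = 1 ↦ 0  <
A = 2/3, B = 0 ↦ 1  ≥
A = 2/3, B = 1/3 ↦ 0  <
A = 2/3, B = 2/3 ↦ 0  <
A = 2/3, B = 1 ↦ 0  <
A = 1, B = 0 ↦ 1  ≥
A = 1, B = 1/3 ↦ 0  <
A = 1, B = 2/3 ↦ 0  <
A = 1, B = 1 ↦ 0  <
So 4 of the 16 assignments meet the threshold.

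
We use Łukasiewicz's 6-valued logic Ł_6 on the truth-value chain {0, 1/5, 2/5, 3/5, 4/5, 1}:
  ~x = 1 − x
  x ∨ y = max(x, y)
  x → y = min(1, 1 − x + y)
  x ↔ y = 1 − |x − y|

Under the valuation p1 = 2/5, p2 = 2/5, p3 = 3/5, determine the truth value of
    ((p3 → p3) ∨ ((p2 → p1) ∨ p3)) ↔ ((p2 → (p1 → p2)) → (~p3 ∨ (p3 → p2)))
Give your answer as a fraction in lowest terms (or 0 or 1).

4/5

p3 → p3 = 3/5 → 3/5 = 1
p2 → p1 = 2/5 → 2/5 = 1
(p2 → p1) ∨ p3 = 1 ∨ 3/5 = 1
(p3 → p3) ∨ ((p2 → p1) ∨ p3) = 1 ∨ 1 = 1
p1 → p2 = 2/5 → 2/5 = 1
p2 → (p1 → p2) = 2/5 → 1 = 1
~p3 = ~3/5 = 2/5
p3 → p2 = 3/5 → 2/5 = 4/5
~p3 ∨ (p3 → p2) = 2/5 ∨ 4/5 = 4/5
(p2 → (p1 → p2)) → (~p3 ∨ (p3 → p2)) = 1 → 4/5 = 4/5
((p3 → p3) ∨ ((p2 → p1) ∨ p3)) ↔ ((p2 → (p1 → p2)) → (~p3 ∨ (p3 → p2))) = 1 ↔ 4/5 = 4/5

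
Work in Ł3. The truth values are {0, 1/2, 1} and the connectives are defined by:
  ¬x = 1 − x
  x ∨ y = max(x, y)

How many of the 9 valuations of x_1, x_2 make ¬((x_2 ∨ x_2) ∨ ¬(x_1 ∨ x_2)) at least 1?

1

x_1 = 0, x_2 = 0 ↦ 0  <
x_1 = 0, x_2 = 1/2 ↦ 1/2  <
x_1 = 0, x_2 = 1 ↦ 0  <
x_1 = 1/2, x_2 = 0 ↦ 1/2  <
x_1 = 1/2, x_2 = 1/2 ↦ 1/2  <
x_1 = 1/2, x_2 = 1 ↦ 0  <
x_1 = 1, x_2 = 0 ↦ 1  ≥
x_1 = 1, x_2 = 1/2 ↦ 1/2  <
x_1 = 1, x_2 = 1 ↦ 0  <
So 1 of the 9 assignments meets the threshold.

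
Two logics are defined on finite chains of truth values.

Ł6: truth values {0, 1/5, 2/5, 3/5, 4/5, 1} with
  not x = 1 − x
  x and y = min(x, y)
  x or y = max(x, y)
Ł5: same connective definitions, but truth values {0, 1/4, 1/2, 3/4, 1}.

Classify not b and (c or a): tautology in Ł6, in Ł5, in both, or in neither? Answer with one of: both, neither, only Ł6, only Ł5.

neither

In Ł6: at a = 0, b = 0, c = 0 the value is 0 — not a tautology.
In Ł5: at a = 0, b = 0, c = 0 the value is 0 — not a tautology.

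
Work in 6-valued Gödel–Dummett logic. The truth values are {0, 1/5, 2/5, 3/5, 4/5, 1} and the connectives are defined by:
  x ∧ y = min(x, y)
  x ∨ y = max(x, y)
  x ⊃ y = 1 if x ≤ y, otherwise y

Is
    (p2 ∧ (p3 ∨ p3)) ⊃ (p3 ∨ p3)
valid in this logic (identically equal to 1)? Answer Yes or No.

At p2 = 2/5, p3 = 3/5, for instance:
p3 ∨ p3 = 3/5 ∨ 3/5 = 3/5
p2 ∧ (p3 ∨ p3) = 2/5 ∧ 3/5 = 2/5
(p2 ∧ (p3 ∨ p3)) ⊃ (p3 ∨ p3) = 2/5 ⊃ 3/5 = 1
and checking the remaining 35 assignments likewise gives ≥ 1 in every case.

Yes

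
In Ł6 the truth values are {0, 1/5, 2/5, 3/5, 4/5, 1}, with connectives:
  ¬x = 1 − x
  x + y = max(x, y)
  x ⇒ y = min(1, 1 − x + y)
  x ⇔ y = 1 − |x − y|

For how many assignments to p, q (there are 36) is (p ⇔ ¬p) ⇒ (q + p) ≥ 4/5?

33

value 1: 26 assignments (counts)
value 4/5: 7 assignments (counts)
value 3/5: 3 assignments
So 33 of the 36 assignments meet the threshold.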